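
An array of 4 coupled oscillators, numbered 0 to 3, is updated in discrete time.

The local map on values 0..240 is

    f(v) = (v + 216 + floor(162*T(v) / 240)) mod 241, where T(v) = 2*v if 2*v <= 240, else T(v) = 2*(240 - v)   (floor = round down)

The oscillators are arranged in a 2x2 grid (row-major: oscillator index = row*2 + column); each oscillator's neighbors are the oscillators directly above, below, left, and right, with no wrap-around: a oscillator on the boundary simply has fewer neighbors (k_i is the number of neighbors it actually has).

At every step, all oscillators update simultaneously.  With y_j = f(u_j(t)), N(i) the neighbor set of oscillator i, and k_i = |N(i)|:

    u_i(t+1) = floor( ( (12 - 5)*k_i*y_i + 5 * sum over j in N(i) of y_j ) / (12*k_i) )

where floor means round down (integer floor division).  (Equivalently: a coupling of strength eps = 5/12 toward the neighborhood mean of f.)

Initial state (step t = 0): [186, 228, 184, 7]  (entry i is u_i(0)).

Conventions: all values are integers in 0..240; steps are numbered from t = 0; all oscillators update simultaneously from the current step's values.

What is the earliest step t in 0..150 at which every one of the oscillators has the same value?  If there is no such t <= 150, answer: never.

Simulating step by step:
t=0: [186, 228, 184, 7]  (not all equal)
t=1: [230, 224, 233, 229]  (not all equal)
t=2: [218, 219, 217, 218]  (not all equal)
t=3: [222, 222, 222, 222]  (all equal)

Answer: 3
Key observation: Synchronization is absorbing here: once all oscillators are equal they stay equal, and step 3 is the first all-equal step.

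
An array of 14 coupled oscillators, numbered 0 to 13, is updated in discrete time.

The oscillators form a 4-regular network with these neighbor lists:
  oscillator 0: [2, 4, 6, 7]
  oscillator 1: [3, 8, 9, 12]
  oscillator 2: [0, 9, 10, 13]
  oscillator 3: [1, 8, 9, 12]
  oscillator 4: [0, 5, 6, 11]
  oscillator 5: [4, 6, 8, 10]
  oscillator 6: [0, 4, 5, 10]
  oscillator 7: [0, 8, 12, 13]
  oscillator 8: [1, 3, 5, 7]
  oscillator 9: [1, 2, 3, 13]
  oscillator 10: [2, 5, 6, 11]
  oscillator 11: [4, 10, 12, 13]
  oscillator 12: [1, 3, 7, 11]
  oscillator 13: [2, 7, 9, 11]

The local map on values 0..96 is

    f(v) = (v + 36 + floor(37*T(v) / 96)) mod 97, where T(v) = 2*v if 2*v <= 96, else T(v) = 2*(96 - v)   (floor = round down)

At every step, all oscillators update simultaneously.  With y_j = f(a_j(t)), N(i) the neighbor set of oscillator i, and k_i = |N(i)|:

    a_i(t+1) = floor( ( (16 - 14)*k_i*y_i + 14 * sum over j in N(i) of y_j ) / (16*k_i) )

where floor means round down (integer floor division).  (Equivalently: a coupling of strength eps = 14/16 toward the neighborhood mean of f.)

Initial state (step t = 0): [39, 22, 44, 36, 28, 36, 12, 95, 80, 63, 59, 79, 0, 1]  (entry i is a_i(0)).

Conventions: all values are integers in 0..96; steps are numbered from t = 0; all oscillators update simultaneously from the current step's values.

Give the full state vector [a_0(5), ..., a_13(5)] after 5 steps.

Answer: [30, 29, 30, 29, 30, 30, 30, 30, 30, 30, 30, 29, 30, 30]

Derivation:
t=0: [39, 22, 44, 36, 28, 36, 12, 95, 80, 63, 59, 79, 0, 1]
t=1: [43, 30, 23, 37, 32, 43, 33, 28, 28, 31, 26, 44, 35, 28]
t=2: [77, 50, 69, 58, 42, 79, 56, 51, 52, 66, 54, 58, 42, 69]
t=3: [23, 22, 27, 22, 26, 22, 24, 23, 25, 26, 27, 20, 23, 26]
t=4: [79, 77, 81, 77, 75, 79, 78, 78, 75, 78, 77, 79, 74, 78]
t=5: [30, 29, 30, 29, 30, 30, 30, 30, 30, 30, 30, 29, 30, 30]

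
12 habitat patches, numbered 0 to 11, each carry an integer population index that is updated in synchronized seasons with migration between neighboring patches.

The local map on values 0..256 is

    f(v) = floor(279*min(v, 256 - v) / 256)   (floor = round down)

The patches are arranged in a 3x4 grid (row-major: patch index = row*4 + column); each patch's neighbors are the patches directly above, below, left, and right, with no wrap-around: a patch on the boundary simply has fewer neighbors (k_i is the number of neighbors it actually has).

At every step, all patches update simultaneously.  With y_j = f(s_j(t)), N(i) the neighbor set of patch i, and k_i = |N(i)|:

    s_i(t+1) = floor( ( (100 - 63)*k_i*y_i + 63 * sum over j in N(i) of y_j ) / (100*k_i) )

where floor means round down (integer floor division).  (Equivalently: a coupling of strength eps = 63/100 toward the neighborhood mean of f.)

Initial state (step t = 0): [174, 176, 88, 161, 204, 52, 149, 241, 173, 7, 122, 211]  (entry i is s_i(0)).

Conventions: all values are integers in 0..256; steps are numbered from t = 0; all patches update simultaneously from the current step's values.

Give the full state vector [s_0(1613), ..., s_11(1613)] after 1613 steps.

Answer: [139, 139, 139, 139, 139, 139, 139, 139, 139, 139, 139, 139]
Key observation: The state at step 15, [138, 138, 138, 138, 138, 138, 138, 138, 138, 138, 138, 138], reappears at step 19: the system is in a cycle of period 4 from step 15 on.  Therefore the state at step 1613 equals the state at step 15 + ((1613 - 15) mod 4) = 17, which is [139, 139, 139, 139, 139, 139, 139, 139, 139, 139, 139, 139].

Derivation:
t=0: [174, 176, 88, 161, 204, 52, 149, 241, 173, 7, 122, 211]
t=1: [77, 82, 99, 73, 70, 62, 90, 62, 53, 60, 84, 64]
t=2: [82, 86, 95, 84, 71, 76, 88, 76, 65, 69, 82, 75]
t=3: [86, 91, 96, 91, 79, 83, 91, 86, 73, 78, 85, 83]
t=4: [92, 96, 100, 98, 86, 91, 96, 94, 83, 86, 91, 91]
t=5: [99, 102, 105, 105, 95, 98, 102, 102, 91, 94, 98, 99]
t=6: [107, 109, 112, 113, 103, 106, 109, 110, 101, 103, 106, 107]
t=7: [115, 117, 120, 121, 113, 115, 117, 119, 111, 112, 115, 116]
t=8: [125, 126, 128, 130, 123, 124, 127, 128, 121, 122, 125, 126]
t=9: [135, 136, 137, 138, 134, 135, 137, 137, 132, 133, 135, 137]
t=10: [131, 130, 129, 128, 132, 131, 129, 128, 133, 132, 130, 129]
t=11: [136, 136, 138, 138, 135, 136, 137, 138, 134, 135, 137, 138]
t=12: [130, 129, 128, 128, 130, 130, 128, 128, 131, 130, 129, 128]
t=13: [137, 137, 138, 139, 136, 137, 138, 139, 136, 137, 138, 138]
t=14: [129, 128, 128, 127, 129, 129, 128, 127, 129, 129, 128, 127]
t=15: [138, 138, 138, 138, 138, 138, 138, 138, 138, 138, 138, 138]
t=16: [128, 128, 128, 128, 128, 128, 128, 128, 128, 128, 128, 128]
t=17: [139, 139, 139, 139, 139, 139, 139, 139, 139, 139, 139, 139]
t=18: [127, 127, 127, 127, 127, 127, 127, 127, 127, 127, 127, 127]
t=19: [138, 138, 138, 138, 138, 138, 138, 138, 138, 138, 138, 138]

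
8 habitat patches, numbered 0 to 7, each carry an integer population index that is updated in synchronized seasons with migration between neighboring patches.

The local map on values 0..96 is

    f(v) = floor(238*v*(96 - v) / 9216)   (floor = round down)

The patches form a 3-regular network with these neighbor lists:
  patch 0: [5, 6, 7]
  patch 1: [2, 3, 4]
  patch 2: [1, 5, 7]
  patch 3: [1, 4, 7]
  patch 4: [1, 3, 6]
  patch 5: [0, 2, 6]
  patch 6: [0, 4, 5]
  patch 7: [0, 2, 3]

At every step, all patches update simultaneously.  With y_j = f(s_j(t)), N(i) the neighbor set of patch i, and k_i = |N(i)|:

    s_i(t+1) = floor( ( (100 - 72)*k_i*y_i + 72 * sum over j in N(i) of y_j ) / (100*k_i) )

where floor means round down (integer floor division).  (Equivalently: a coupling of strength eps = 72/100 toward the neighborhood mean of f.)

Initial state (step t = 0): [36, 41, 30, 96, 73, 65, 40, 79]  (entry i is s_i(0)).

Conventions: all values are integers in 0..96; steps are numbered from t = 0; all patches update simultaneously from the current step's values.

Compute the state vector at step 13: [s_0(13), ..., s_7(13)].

Simulating step by step:
t=0: [36, 41, 30, 96, 73, 65, 40, 79]
t=1: [49, 38, 48, 32, 39, 53, 51, 34]
t=2: [57, 56, 56, 54, 56, 58, 58, 55]
t=3: [56, 57, 57, 57, 57, 56, 56, 57]
t=4: [57, 57, 57, 57, 57, 57, 57, 57]
t=5: [57, 57, 57, 57, 57, 57, 57, 57]
t=6: [57, 57, 57, 57, 57, 57, 57, 57]
t=7: [57, 57, 57, 57, 57, 57, 57, 57]
t=8: [57, 57, 57, 57, 57, 57, 57, 57]
t=9: [57, 57, 57, 57, 57, 57, 57, 57]
t=10: [57, 57, 57, 57, 57, 57, 57, 57]
t=11: [57, 57, 57, 57, 57, 57, 57, 57]
t=12: [57, 57, 57, 57, 57, 57, 57, 57]
t=13: [57, 57, 57, 57, 57, 57, 57, 57]

Answer: [57, 57, 57, 57, 57, 57, 57, 57]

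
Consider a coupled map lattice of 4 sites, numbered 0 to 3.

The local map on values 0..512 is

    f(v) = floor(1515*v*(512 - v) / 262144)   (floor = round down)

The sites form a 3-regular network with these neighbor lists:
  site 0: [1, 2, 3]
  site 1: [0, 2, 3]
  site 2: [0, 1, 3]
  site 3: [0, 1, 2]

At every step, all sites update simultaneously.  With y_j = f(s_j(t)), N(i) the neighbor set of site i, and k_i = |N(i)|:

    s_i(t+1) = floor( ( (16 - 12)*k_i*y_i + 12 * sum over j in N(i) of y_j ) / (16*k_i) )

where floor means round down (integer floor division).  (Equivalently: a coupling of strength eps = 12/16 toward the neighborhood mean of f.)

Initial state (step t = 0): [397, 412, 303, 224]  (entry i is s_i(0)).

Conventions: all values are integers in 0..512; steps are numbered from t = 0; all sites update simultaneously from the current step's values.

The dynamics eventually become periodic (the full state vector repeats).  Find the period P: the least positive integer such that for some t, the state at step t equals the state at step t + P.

Answer: 2
Key observation: The state at step 22, [347, 347, 347, 347], reappears at step 24 — and no state repeats earlier — so the cycle the system enters has period 2.

Derivation:
t=0: [397, 412, 303, 224]
t=1: [309, 309, 309, 309]
t=2: [362, 362, 362, 362]
t=3: [313, 313, 313, 313]
t=4: [359, 359, 359, 359]
t=5: [317, 317, 317, 317]
t=6: [357, 357, 357, 357]
t=7: [319, 319, 319, 319]
t=8: [355, 355, 355, 355]
t=9: [322, 322, 322, 322]
t=10: [353, 353, 353, 353]
t=11: [324, 324, 324, 324]
t=12: [352, 352, 352, 352]
t=13: [325, 325, 325, 325]
t=14: [351, 351, 351, 351]
t=15: [326, 326, 326, 326]
t=16: [350, 350, 350, 350]
t=17: [327, 327, 327, 327]
t=18: [349, 349, 349, 349]
t=19: [328, 328, 328, 328]
t=20: [348, 348, 348, 348]
t=21: [329, 329, 329, 329]
t=22: [347, 347, 347, 347]
t=23: [330, 330, 330, 330]
t=24: [347, 347, 347, 347]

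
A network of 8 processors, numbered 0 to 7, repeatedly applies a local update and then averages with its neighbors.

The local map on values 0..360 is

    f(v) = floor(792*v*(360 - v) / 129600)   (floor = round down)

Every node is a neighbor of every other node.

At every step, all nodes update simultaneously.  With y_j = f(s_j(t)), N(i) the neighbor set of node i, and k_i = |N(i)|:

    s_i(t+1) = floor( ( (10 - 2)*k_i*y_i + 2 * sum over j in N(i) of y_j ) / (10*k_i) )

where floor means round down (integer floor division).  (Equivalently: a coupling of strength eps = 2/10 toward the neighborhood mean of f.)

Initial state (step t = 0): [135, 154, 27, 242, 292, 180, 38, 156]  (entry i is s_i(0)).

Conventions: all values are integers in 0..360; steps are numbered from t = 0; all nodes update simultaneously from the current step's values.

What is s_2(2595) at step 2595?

Simulating step by step:
t=0: [135, 154, 27, 242, 292, 180, 38, 156]
t=1: [176, 182, 75, 168, 127, 186, 91, 183]
t=2: [193, 193, 141, 193, 180, 193, 156, 193]
t=3: [195, 195, 189, 195, 197, 195, 194, 195]
t=4: [196, 196, 196, 196, 196, 196, 196, 196]
t=5: [196, 196, 196, 196, 196, 196, 196, 196]

Answer: s_2(2595) = 196
Key observation: The state at step 4, [196, 196, 196, 196, 196, 196, 196, 196], reappears at step 5: the system is in a cycle of period 1 from step 4 on.  Therefore the state at step 2595 equals the state at step 4 + ((2595 - 4) mod 1) = 4, which is [196, 196, 196, 196, 196, 196, 196, 196].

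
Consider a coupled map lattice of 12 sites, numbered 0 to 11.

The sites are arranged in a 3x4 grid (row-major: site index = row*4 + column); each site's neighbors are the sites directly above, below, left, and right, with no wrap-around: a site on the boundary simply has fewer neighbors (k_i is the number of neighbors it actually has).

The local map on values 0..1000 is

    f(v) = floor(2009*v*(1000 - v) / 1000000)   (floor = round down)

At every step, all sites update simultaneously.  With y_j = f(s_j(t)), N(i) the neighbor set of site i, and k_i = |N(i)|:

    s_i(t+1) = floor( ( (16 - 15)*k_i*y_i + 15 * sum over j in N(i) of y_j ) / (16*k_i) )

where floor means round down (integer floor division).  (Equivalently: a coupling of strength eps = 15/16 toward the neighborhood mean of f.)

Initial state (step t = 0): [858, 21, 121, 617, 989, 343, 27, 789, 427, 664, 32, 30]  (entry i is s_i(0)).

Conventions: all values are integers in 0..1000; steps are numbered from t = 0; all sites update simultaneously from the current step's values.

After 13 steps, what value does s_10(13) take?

Simulating step by step:
t=0: [858, 21, 121, 617, 989, 343, 27, 789, 427, 664, 32, 30]
t=1: [44, 286, 190, 286, 372, 159, 251, 203, 250, 342, 178, 189]
t=2: [417, 232, 393, 322, 256, 417, 303, 362, 455, 321, 373, 308]
t=3: [376, 477, 410, 468, 484, 405, 471, 432, 415, 482, 432, 463]
t=4: [499, 481, 499, 489, 481, 499, 488, 499, 500, 488, 499, 492]
t=5: [501, 501, 501, 502, 501, 501, 501, 501, 501, 501, 501, 502]
t=6: [502, 502, 502, 502, 502, 502, 502, 502, 502, 502, 502, 502]
t=7: [502, 502, 502, 502, 502, 502, 502, 502, 502, 502, 502, 502]
t=8: [502, 502, 502, 502, 502, 502, 502, 502, 502, 502, 502, 502]
t=9: [502, 502, 502, 502, 502, 502, 502, 502, 502, 502, 502, 502]
t=10: [502, 502, 502, 502, 502, 502, 502, 502, 502, 502, 502, 502]
t=11: [502, 502, 502, 502, 502, 502, 502, 502, 502, 502, 502, 502]
t=12: [502, 502, 502, 502, 502, 502, 502, 502, 502, 502, 502, 502]
t=13: [502, 502, 502, 502, 502, 502, 502, 502, 502, 502, 502, 502]

Answer: s_10(13) = 502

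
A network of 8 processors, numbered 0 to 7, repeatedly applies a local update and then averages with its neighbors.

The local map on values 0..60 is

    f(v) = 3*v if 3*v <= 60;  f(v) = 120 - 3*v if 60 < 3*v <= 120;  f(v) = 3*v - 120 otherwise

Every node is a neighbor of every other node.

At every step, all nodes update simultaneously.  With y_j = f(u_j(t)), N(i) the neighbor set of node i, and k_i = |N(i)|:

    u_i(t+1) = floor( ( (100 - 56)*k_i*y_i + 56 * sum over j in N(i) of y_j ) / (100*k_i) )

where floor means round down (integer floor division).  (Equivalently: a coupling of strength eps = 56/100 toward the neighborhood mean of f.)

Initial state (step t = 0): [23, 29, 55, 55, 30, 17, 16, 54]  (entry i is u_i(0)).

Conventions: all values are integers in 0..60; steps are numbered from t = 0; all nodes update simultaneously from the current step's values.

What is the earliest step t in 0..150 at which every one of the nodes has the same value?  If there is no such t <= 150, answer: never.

Simulating step by step:
t=0: [23, 29, 55, 55, 30, 17, 16, 54]  (not all equal)
t=1: [45, 39, 43, 43, 38, 45, 44, 42]  (not all equal)
t=2: [11, 7, 9, 9, 8, 11, 10, 8]  (not all equal)
t=3: [29, 25, 27, 27, 26, 29, 28, 26]  (not all equal)
t=4: [36, 40, 38, 38, 39, 36, 37, 39]  (not all equal)
t=5: [8, 4, 6, 6, 5, 8, 7, 5]  (not all equal)
t=6: [20, 16, 18, 18, 17, 20, 19, 17]  (not all equal)
t=7: [56, 52, 54, 54, 53, 56, 55, 53]  (not all equal)
t=8: [44, 40, 42, 42, 41, 44, 43, 41]  (not all equal)
t=9: [8, 4, 6, 6, 5, 8, 7, 5]  (not all equal)

Answer: never
Key observation: The state at step 5 reappears at step 9 — the system is in a cycle of period 4 from step 5 on.  No step 0..9 is synchronized, and the cycle repeats forever, so no step up to 150 (or ever) has all nodes equal.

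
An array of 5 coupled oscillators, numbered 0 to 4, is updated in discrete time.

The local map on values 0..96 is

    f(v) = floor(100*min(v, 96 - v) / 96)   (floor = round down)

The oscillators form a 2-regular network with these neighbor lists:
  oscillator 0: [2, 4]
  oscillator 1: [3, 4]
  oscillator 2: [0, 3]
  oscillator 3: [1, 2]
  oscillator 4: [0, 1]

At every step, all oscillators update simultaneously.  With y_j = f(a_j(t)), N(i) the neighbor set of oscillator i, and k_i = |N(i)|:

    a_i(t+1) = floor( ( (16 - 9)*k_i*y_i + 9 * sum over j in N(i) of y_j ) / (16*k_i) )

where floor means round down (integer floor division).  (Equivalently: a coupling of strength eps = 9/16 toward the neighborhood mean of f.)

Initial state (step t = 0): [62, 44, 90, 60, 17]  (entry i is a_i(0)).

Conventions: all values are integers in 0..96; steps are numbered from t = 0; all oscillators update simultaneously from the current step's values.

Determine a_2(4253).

Answer: a_2(4253) = 50
Key observation: The state at step 24, [47, 47, 47, 47, 47], reappears at step 27: the system is in a cycle of period 3 from step 24 on.  Therefore the state at step 4253 equals the state at step 24 + ((4253 - 24) mod 3) = 26, which is [50, 50, 50, 50, 50].

Derivation:
t=0: [62, 44, 90, 60, 17]
t=1: [21, 34, 22, 30, 29]
t=2: [23, 32, 24, 29, 28]
t=3: [25, 31, 25, 29, 28]
t=4: [26, 30, 27, 29, 29]
t=5: [28, 30, 28, 29, 29]
t=6: [29, 30, 29, 30, 30]
t=7: [30, 31, 30, 30, 30]
t=8: [31, 31, 31, 31, 31]
t=9: [32, 32, 32, 32, 32]
t=10: [33, 33, 33, 33, 33]
t=11: [34, 34, 34, 34, 34]
t=12: [35, 35, 35, 35, 35]
t=13: [36, 36, 36, 36, 36]
t=14: [37, 37, 37, 37, 37]
t=15: [38, 38, 38, 38, 38]
t=16: [39, 39, 39, 39, 39]
t=17: [40, 40, 40, 40, 40]
t=18: [41, 41, 41, 41, 41]
t=19: [42, 42, 42, 42, 42]
t=20: [43, 43, 43, 43, 43]
t=21: [44, 44, 44, 44, 44]
t=22: [45, 45, 45, 45, 45]
t=23: [46, 46, 46, 46, 46]
t=24: [47, 47, 47, 47, 47]
t=25: [48, 48, 48, 48, 48]
t=26: [50, 50, 50, 50, 50]
t=27: [47, 47, 47, 47, 47]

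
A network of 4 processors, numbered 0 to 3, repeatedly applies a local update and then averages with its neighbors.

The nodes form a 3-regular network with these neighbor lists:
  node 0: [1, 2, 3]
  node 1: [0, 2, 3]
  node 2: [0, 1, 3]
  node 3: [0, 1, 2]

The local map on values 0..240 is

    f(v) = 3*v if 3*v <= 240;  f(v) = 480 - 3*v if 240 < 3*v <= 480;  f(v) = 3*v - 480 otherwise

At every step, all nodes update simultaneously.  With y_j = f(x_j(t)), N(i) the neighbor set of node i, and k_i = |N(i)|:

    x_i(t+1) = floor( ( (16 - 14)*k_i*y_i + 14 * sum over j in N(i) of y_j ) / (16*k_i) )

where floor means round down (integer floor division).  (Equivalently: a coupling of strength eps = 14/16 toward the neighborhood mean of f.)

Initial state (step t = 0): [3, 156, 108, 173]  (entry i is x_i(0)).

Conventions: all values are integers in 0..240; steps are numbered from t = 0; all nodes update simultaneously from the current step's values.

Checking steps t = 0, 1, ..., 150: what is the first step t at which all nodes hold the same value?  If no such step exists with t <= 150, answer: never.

Answer: 6
Key observation: Synchronization is absorbing here: once all nodes are equal they stay equal, and step 6 is the first all-equal step.

Derivation:
t=0: [3, 156, 108, 173]  (not all equal)
t=1: [61, 61, 37, 56]  (not all equal)
t=2: [157, 157, 169, 160]  (not all equal)
t=3: [11, 11, 8, 13]  (not all equal)
t=4: [32, 32, 33, 31]  (not all equal)
t=5: [96, 96, 95, 96]  (not all equal)
t=6: [192, 192, 192, 192]  (all equal)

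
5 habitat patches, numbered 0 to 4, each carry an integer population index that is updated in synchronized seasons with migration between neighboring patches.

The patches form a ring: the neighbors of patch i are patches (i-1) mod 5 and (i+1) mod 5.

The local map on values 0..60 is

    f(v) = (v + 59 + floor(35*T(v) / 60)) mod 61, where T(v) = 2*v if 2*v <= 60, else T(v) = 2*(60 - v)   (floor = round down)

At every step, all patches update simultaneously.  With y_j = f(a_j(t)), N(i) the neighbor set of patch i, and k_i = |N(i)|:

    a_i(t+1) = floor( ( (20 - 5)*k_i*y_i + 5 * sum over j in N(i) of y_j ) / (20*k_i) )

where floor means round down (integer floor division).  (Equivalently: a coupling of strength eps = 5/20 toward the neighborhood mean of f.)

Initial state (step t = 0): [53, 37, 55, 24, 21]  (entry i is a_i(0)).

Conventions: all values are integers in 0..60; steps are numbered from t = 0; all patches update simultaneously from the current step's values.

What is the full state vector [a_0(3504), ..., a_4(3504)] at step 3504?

Answer: [55, 37, 55, 58, 58]
Key observation: The state at step 3, [50, 15, 50, 58, 58], reappears at step 7: the system is in a cycle of period 4 from step 3 on.  Therefore the state at step 3504 equals the state at step 3 + ((3504 - 3) mod 4) = 4, which is [55, 37, 55, 58, 58].

Derivation:
t=0: [53, 37, 55, 24, 21]
t=1: [49, 14, 49, 50, 45]
t=2: [55, 35, 55, 59, 59]
t=3: [50, 15, 50, 58, 58]
t=4: [55, 37, 55, 58, 58]
t=5: [50, 14, 50, 58, 58]
t=6: [55, 35, 55, 58, 58]
t=7: [50, 15, 50, 58, 58]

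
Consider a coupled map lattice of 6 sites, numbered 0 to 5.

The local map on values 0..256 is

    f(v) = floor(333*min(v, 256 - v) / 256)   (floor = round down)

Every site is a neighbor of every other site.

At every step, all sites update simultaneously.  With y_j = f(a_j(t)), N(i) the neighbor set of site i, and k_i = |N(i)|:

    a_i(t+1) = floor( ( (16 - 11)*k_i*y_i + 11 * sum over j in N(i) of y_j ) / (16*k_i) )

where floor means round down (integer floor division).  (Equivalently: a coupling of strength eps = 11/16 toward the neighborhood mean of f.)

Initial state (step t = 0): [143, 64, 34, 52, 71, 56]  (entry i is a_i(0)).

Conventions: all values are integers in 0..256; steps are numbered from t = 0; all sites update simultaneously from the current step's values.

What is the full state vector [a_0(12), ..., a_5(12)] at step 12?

Answer: [163, 163, 163, 163, 163, 163]

Derivation:
t=0: [143, 64, 34, 52, 71, 56]
t=1: [94, 83, 77, 81, 85, 81]
t=2: [110, 107, 106, 107, 108, 107]
t=3: [140, 139, 139, 139, 139, 139]
t=4: [151, 151, 151, 151, 151, 151]
t=5: [136, 136, 136, 136, 136, 136]
t=6: [156, 156, 156, 156, 156, 156]
t=7: [130, 130, 130, 130, 130, 130]
t=8: [163, 163, 163, 163, 163, 163]
t=9: [120, 120, 120, 120, 120, 120]
t=10: [156, 156, 156, 156, 156, 156]
t=11: [130, 130, 130, 130, 130, 130]
t=12: [163, 163, 163, 163, 163, 163]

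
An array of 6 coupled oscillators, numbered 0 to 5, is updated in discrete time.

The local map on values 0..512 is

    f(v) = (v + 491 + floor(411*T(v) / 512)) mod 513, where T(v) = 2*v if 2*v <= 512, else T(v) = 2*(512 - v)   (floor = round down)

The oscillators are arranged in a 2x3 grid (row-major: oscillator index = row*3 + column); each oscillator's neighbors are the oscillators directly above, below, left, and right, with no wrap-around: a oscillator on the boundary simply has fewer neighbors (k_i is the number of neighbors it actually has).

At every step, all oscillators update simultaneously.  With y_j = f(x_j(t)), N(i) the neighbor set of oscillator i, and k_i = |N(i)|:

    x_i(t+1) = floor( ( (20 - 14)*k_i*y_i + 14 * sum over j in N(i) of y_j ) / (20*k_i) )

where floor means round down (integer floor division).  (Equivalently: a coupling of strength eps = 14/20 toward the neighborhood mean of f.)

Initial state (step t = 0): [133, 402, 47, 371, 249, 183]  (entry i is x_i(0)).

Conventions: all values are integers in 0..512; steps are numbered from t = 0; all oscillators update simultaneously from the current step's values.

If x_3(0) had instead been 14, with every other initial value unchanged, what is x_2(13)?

Simulating step by step:
t=0: [133, 402, 47, 14, 249, 183]
t=1: [117, 138, 203, 157, 153, 210]
t=2: [338, 372, 273, 346, 284, 312]
t=3: [72, 92, 91, 92, 89, 112]
t=4: [201, 202, 234, 196, 226, 229]
t=5: [497, 297, 219, 340, 261, 62]
t=6: [215, 186, 96, 243, 114, 98]
t=7: [203, 261, 311, 134, 267, 245]
t=8: [311, 208, 110, 318, 167, 108]
t=9: [64, 182, 171, 207, 207, 314]
t=10: [202, 268, 318, 53, 130, 178]
t=11: [235, 250, 225, 321, 253, 275]
t=12: [95, 93, 97, 97, 113, 97]
t=13: [225, 235, 226, 242, 240, 244]

Answer: x_2(13) = 226
Key observation: This trace re-runs the system from the modified initial state.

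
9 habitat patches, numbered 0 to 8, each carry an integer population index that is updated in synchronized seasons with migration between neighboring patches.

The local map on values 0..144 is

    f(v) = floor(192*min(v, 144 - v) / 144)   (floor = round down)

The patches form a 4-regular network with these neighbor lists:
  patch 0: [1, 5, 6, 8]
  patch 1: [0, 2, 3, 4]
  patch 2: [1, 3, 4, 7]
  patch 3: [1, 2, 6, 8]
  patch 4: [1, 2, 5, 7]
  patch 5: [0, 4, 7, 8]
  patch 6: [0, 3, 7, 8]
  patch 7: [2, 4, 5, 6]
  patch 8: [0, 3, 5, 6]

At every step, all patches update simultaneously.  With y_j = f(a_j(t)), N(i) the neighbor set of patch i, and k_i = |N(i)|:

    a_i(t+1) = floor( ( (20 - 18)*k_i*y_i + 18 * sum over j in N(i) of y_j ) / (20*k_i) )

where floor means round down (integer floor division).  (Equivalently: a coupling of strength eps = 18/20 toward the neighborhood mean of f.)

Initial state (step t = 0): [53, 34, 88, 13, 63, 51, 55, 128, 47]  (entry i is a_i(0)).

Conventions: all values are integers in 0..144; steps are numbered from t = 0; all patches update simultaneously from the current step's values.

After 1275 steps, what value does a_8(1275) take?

Answer: a_8(1275) = 92
Key observation: The state at step 11, [92, 92, 92, 92, 92, 92, 92, 92, 92], reappears at step 13: the system is in a cycle of period 2 from step 11 on.  Therefore the state at step 1275 equals the state at step 11 + ((1275 - 11) mod 2) = 11, which is [92, 92, 92, 92, 92, 92, 92, 92, 92].

Derivation:
t=0: [53, 34, 88, 13, 63, 51, 55, 128, 47]
t=1: [62, 59, 44, 58, 55, 60, 45, 69, 57]
t=2: [74, 73, 77, 68, 76, 80, 79, 70, 74]
t=3: [89, 90, 91, 90, 90, 91, 91, 88, 88]
t=4: [71, 71, 72, 71, 71, 72, 72, 70, 71]
t=5: [94, 94, 93, 94, 94, 93, 93, 95, 94]
t=6: [66, 66, 65, 66, 66, 65, 65, 67, 66]
t=7: [87, 87, 88, 87, 87, 88, 88, 86, 87]
t=8: [75, 75, 76, 75, 75, 76, 76, 74, 75]
t=9: [91, 91, 92, 91, 91, 92, 92, 90, 91]
t=10: [69, 69, 70, 69, 70, 70, 70, 69, 69]
t=11: [92, 92, 92, 92, 92, 92, 92, 92, 92]
t=12: [69, 69, 69, 69, 69, 69, 69, 69, 69]
t=13: [92, 92, 92, 92, 92, 92, 92, 92, 92]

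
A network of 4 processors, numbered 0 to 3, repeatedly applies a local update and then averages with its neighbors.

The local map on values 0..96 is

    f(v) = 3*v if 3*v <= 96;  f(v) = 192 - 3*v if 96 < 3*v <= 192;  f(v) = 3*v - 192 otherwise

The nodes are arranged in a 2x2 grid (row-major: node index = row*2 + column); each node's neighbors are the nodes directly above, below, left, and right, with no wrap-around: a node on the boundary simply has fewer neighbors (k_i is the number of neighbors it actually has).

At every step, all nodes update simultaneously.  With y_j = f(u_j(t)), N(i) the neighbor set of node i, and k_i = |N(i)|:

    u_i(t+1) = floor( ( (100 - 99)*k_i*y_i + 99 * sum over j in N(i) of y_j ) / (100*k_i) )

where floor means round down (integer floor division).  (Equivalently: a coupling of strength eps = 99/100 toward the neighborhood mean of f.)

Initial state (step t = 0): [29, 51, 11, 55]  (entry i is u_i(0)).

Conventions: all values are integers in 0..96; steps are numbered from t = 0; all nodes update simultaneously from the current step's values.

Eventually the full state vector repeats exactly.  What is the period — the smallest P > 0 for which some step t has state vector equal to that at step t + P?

Answer: 6
Key observation: The state at step 31, [29, 12, 12, 29], reappears at step 37 — and no state repeats earlier — so the cycle the system enters has period 6.

Derivation:
t=0: [29, 51, 11, 55]
t=1: [36, 56, 56, 35]
t=2: [24, 84, 84, 24]
t=3: [60, 71, 71, 60]
t=4: [20, 12, 12, 20]
t=5: [36, 59, 59, 36]
t=6: [15, 83, 83, 15]
t=7: [56, 45, 45, 56]
t=8: [56, 24, 24, 56]
t=9: [71, 24, 24, 71]
t=10: [71, 21, 21, 71]
t=11: [62, 21, 21, 62]
t=12: [62, 6, 6, 62]
t=13: [17, 6, 6, 17]
t=14: [18, 50, 50, 18]
t=15: [42, 53, 53, 42]
t=16: [33, 65, 65, 33]
t=17: [3, 92, 92, 3]
t=18: [83, 9, 9, 83]
t=19: [27, 56, 56, 27]
t=20: [24, 80, 80, 24]
t=21: [48, 71, 71, 48]
t=22: [21, 47, 47, 21]
t=23: [51, 62, 62, 51]
t=24: [6, 38, 38, 6]
t=25: [77, 18, 18, 77]
t=26: [53, 39, 39, 53]
t=27: [74, 33, 33, 74]
t=28: [92, 30, 30, 92]
t=29: [89, 84, 84, 89]
t=30: [60, 74, 74, 60]
t=31: [29, 12, 12, 29]
t=32: [36, 86, 86, 36]
t=33: [66, 83, 83, 66]
t=34: [56, 6, 6, 56]
t=35: [18, 23, 23, 18]
t=36: [68, 54, 54, 68]
t=37: [29, 12, 12, 29]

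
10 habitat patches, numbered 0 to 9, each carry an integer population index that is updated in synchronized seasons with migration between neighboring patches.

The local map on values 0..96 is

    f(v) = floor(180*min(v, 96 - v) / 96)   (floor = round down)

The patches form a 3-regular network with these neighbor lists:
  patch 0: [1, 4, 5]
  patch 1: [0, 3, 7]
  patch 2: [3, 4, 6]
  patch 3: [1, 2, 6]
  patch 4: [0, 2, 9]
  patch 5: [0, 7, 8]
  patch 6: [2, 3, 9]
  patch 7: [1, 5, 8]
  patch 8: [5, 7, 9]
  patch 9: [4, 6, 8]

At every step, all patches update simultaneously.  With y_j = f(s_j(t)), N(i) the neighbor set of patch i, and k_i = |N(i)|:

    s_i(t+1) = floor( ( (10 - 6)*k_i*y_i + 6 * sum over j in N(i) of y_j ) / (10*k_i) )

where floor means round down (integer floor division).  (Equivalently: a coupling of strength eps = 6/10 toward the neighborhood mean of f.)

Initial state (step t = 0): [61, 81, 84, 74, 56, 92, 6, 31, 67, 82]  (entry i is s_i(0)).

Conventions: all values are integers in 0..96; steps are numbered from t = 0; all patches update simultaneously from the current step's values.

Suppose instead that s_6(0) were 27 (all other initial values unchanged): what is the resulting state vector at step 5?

Simulating step by step:
t=0: [61, 81, 84, 74, 56, 92, 27, 31, 67, 82]
t=1: [48, 44, 42, 36, 52, 38, 37, 41, 39, 46]
t=2: [83, 79, 74, 72, 83, 76, 73, 75, 75, 79]
t=3: [28, 34, 38, 41, 28, 35, 40, 37, 37, 33]
t=4: [56, 64, 69, 72, 57, 64, 71, 67, 66, 63]
t=5: [68, 58, 52, 49, 66, 61, 49, 56, 57, 59]

Answer: [68, 58, 52, 49, 66, 61, 49, 56, 57, 59]
Key observation: This trace re-runs the system from the modified initial state.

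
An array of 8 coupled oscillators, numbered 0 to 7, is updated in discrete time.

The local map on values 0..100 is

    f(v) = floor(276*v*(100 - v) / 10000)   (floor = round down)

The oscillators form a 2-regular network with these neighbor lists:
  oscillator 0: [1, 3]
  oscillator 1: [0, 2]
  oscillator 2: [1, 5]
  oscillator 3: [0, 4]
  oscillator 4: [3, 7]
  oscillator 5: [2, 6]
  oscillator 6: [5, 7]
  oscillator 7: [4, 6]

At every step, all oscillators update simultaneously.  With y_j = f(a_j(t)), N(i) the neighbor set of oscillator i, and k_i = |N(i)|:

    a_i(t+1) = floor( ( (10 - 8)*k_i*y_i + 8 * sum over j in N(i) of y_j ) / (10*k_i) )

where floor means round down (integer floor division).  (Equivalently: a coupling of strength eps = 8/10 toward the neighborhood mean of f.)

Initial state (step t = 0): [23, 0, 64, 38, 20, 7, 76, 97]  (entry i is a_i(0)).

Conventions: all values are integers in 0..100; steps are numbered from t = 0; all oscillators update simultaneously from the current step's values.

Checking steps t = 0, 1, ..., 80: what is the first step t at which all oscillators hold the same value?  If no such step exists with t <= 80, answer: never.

Answer: never
Key observation: The state at step 5 reappears at step 7 — the system is in a cycle of period 2 from step 5 on.  No step 0..7 is synchronized, and the cycle repeats forever, so no step up to 80 (or ever) has all oscillators equal.

Derivation:
t=0: [23, 0, 64, 38, 20, 7, 76, 97]  (not all equal)
t=1: [35, 44, 19, 49, 38, 48, 20, 39]  (not all equal)
t=2: [66, 55, 62, 64, 66, 48, 62, 56]  (not all equal)
t=3: [64, 64, 67, 61, 64, 65, 67, 64]  (not all equal)
t=4: [63, 62, 62, 63, 63, 61, 62, 62]  (not all equal)
t=5: [64, 64, 65, 64, 64, 65, 65, 64]  (not all equal)
t=6: [63, 62, 62, 63, 63, 62, 62, 62]  (not all equal)
t=7: [64, 64, 65, 64, 64, 65, 65, 64]  (not all equal)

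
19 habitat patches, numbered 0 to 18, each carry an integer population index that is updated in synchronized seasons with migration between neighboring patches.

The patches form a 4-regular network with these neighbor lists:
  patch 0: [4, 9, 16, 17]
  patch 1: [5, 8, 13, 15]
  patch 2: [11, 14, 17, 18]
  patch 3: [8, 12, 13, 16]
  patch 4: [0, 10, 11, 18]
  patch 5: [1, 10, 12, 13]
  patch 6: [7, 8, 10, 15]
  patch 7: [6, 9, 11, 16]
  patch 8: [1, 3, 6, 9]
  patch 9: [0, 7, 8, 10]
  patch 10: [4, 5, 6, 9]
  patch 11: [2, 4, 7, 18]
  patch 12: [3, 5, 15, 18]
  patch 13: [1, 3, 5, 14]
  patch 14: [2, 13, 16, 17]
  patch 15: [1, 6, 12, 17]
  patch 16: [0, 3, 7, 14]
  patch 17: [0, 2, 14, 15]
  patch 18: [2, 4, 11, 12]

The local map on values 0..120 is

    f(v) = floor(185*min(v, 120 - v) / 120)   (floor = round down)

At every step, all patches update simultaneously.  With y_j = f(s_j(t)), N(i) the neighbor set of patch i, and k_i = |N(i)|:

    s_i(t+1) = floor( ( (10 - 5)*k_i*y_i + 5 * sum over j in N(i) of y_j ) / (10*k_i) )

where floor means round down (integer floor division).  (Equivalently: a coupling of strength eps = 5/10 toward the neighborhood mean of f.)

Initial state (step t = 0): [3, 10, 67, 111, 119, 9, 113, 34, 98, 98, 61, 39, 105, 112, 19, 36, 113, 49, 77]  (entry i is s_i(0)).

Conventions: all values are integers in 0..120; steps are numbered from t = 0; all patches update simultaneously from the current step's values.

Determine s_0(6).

Answer: s_0(6) = 75

Derivation:
t=0: [3, 10, 67, 111, 119, 9, 113, 34, 98, 98, 61, 39, 105, 112, 19, 36, 113, 49, 77]
t=1: [16, 21, 69, 16, 28, 24, 33, 40, 25, 38, 52, 55, 29, 14, 36, 42, 17, 58, 53]
t=2: [39, 36, 77, 28, 55, 40, 55, 57, 39, 54, 63, 74, 47, 29, 54, 58, 33, 72, 71]
t=3: [66, 59, 70, 49, 78, 62, 82, 79, 63, 78, 82, 74, 69, 52, 70, 80, 59, 74, 74]
t=4: [77, 84, 74, 79, 67, 82, 62, 66, 79, 68, 63, 69, 75, 81, 78, 67, 82, 72, 71]
t=5: [69, 60, 71, 62, 78, 62, 83, 79, 67, 77, 82, 77, 69, 60, 64, 76, 63, 72, 74]
t=6: [75, 87, 74, 86, 66, 84, 62, 66, 78, 68, 63, 67, 78, 90, 84, 71, 83, 75, 70]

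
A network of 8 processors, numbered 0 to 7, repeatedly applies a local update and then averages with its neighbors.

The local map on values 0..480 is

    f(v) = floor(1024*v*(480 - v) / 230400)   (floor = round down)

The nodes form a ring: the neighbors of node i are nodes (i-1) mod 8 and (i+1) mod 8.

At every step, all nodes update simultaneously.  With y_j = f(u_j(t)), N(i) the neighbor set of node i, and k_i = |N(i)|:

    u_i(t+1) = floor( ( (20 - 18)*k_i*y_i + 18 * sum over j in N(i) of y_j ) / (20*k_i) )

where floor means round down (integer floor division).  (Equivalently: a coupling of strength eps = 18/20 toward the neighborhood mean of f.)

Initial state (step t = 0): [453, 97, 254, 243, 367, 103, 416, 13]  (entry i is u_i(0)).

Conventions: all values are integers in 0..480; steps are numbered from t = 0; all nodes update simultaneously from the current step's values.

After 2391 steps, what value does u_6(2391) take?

Answer: u_6(2391) = 255
Key observation: The state at step 4, [255, 255, 255, 255, 255, 255, 255, 255], reappears at step 5: the system is in a cycle of period 1 from step 4 on.  Therefore the state at step 2391 equals the state at step 4 + ((2391 - 4) mod 1) = 4, which is [255, 255, 255, 255, 255, 255, 255, 255].

Derivation:
t=0: [453, 97, 254, 243, 367, 103, 416, 13]
t=1: [91, 155, 214, 223, 210, 153, 100, 80]
t=2: [179, 206, 239, 252, 239, 211, 180, 160]
t=3: [238, 247, 252, 255, 253, 247, 239, 238]
t=4: [255, 255, 255, 255, 255, 255, 255, 255]
t=5: [255, 255, 255, 255, 255, 255, 255, 255]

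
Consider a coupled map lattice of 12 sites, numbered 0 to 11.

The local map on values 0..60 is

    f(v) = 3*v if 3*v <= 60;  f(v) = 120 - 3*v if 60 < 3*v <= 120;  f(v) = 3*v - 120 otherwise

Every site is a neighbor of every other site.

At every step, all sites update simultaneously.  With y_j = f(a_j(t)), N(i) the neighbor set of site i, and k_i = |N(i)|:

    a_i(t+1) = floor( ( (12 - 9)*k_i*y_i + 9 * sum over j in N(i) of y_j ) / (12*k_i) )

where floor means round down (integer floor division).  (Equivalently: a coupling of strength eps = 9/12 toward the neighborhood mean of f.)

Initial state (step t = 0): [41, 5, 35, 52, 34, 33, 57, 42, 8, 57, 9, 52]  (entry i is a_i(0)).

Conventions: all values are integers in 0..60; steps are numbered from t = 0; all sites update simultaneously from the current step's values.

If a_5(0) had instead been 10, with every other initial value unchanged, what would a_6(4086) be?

Answer: a_6(4086) = 3
Key observation: The state at step 6, [3, 3, 3, 3, 3, 3, 3, 3, 3, 3, 3, 3], reappears at step 10: the system is in a cycle of period 4 from step 6 on.  Therefore the state at step 4086 equals the state at step 6 + ((4086 - 6) mod 4) = 6, which is [3, 3, 3, 3, 3, 3, 3, 3, 3, 3, 3, 3].

Derivation:
t=0: [41, 5, 35, 52, 34, 10, 57, 42, 8, 57, 9, 52]
t=1: [21, 24, 24, 27, 24, 26, 30, 22, 25, 30, 26, 27]
t=2: [45, 44, 44, 42, 44, 43, 41, 45, 43, 41, 43, 42]
t=3: [10, 9, 9, 8, 9, 9, 8, 10, 9, 8, 9, 8]
t=4: [27, 26, 26, 26, 26, 26, 26, 27, 26, 26, 26, 26]
t=5: [41, 41, 41, 41, 41, 41, 41, 41, 41, 41, 41, 41]
t=6: [3, 3, 3, 3, 3, 3, 3, 3, 3, 3, 3, 3]
t=7: [9, 9, 9, 9, 9, 9, 9, 9, 9, 9, 9, 9]
t=8: [27, 27, 27, 27, 27, 27, 27, 27, 27, 27, 27, 27]
t=9: [39, 39, 39, 39, 39, 39, 39, 39, 39, 39, 39, 39]
t=10: [3, 3, 3, 3, 3, 3, 3, 3, 3, 3, 3, 3]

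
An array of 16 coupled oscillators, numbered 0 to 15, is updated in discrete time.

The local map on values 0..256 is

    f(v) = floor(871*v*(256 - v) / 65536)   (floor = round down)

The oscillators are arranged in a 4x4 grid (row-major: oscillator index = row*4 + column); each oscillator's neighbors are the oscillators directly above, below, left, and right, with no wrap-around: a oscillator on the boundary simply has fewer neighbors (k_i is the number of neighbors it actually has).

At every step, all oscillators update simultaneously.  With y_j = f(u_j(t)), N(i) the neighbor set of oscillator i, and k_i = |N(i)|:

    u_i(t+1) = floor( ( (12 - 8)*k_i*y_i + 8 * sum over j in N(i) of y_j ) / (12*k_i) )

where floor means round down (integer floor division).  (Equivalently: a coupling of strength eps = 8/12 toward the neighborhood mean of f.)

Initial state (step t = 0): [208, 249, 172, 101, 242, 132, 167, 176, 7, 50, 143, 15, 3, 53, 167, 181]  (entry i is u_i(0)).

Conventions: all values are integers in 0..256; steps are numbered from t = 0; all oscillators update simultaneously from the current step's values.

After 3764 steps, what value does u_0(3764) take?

Answer: u_0(3764) = 216
Key observation: The state at step 12, [216, 216, 216, 216, 216, 216, 216, 216, 216, 216, 216, 216, 216, 216, 216, 216], reappears at step 16: the system is in a cycle of period 4 from step 12 on.  Therefore the state at step 3764 equals the state at step 12 + ((3764 - 12) mod 4) = 12, which is [216, 216, 216, 216, 216, 216, 216, 216, 216, 216, 216, 216, 216, 216, 216, 216].

Derivation:
t=0: [208, 249, 172, 101, 242, 132, 167, 176, 7, 50, 143, 15, 3, 53, 167, 181]
t=1: [66, 127, 159, 195, 97, 139, 200, 163, 50, 144, 167, 145, 58, 123, 184, 141]
t=2: [195, 202, 184, 187, 183, 202, 185, 182, 172, 199, 190, 207, 168, 192, 198, 201]
t=3: [159, 154, 167, 175, 168, 155, 168, 165, 180, 160, 157, 153, 183, 165, 156, 144]
t=4: [202, 204, 197, 194, 197, 203, 200, 198, 188, 200, 204, 207, 185, 197, 206, 210]
t=5: [146, 144, 150, 155, 152, 145, 147, 148, 162, 150, 141, 138, 165, 153, 139, 132]
t=6: [212, 212, 211, 210, 209, 212, 212, 212, 205, 210, 214, 215, 203, 208, 214, 216]
t=7: [125, 123, 125, 125, 128, 125, 122, 122, 134, 128, 120, 118, 137, 130, 120, 116]
t=8: [217, 217, 217, 217, 217, 217, 216, 216, 216, 216, 216, 216, 216, 216, 216, 215]
t=9: [112, 112, 112, 112, 112, 112, 113, 113, 113, 113, 114, 114, 114, 114, 114, 115]
t=10: [214, 214, 214, 214, 214, 214, 214, 214, 214, 214, 214, 214, 214, 214, 215, 215]
t=11: [119, 119, 119, 119, 119, 119, 119, 119, 119, 119, 118, 118, 119, 118, 117, 117]
t=12: [216, 216, 216, 216, 216, 216, 216, 216, 216, 216, 216, 216, 216, 216, 216, 216]
t=13: [114, 114, 114, 114, 114, 114, 114, 114, 114, 114, 114, 114, 114, 114, 114, 114]
t=14: [215, 215, 215, 215, 215, 215, 215, 215, 215, 215, 215, 215, 215, 215, 215, 215]
t=15: [117, 117, 117, 117, 117, 117, 117, 117, 117, 117, 117, 117, 117, 117, 117, 117]
t=16: [216, 216, 216, 216, 216, 216, 216, 216, 216, 216, 216, 216, 216, 216, 216, 216]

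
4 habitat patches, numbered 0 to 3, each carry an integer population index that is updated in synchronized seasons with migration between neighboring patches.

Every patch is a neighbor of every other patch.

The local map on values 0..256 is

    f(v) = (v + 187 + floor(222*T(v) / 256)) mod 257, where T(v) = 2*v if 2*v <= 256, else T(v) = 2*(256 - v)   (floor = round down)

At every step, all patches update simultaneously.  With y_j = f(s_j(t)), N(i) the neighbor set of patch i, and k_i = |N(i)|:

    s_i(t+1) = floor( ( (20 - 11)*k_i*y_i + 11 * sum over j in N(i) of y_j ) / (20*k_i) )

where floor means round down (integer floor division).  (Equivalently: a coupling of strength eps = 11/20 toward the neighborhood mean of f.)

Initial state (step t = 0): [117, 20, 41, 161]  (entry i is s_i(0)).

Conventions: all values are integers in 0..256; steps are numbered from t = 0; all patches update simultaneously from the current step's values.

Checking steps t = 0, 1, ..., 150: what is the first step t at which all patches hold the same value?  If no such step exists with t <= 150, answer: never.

Simulating step by step:
t=0: [117, 20, 41, 161]  (not all equal)
t=1: [210, 208, 155, 212]  (not all equal)
t=2: [179, 180, 121, 179]  (not all equal)
t=3: [198, 197, 134, 198]  (not all equal)
t=4: [189, 189, 133, 189]  (not all equal)
t=5: [195, 195, 137, 195]  (not all equal)
t=6: [190, 190, 133, 190]  (not all equal)
t=7: [194, 194, 137, 194]  (not all equal)
t=8: [191, 191, 134, 191]  (not all equal)
t=9: [193, 193, 136, 193]  (not all equal)
t=10: [192, 192, 135, 192]  (not all equal)
t=11: [193, 193, 135, 193]  (not all equal)
t=12: [192, 192, 135, 192]  (not all equal)

Answer: never
Key observation: The state at step 10 reappears at step 12 — the system is in a cycle of period 2 from step 10 on.  No step 0..12 is synchronized, and the cycle repeats forever, so no step up to 150 (or ever) has all patches equal.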